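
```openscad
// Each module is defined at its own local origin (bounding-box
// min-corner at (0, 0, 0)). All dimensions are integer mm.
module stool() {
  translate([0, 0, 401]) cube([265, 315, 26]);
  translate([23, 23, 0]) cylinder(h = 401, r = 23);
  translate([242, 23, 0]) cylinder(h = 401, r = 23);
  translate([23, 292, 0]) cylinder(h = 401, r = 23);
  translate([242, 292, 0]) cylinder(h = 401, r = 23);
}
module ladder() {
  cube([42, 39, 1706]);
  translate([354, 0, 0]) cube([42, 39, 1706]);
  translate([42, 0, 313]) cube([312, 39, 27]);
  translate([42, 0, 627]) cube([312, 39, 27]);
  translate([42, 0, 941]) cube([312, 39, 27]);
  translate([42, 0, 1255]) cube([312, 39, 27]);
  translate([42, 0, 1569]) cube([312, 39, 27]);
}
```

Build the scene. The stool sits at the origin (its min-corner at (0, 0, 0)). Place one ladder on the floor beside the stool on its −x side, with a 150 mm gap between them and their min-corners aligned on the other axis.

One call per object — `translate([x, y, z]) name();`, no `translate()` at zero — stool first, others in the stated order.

stool();
translate([-546, 0, 0]) ladder();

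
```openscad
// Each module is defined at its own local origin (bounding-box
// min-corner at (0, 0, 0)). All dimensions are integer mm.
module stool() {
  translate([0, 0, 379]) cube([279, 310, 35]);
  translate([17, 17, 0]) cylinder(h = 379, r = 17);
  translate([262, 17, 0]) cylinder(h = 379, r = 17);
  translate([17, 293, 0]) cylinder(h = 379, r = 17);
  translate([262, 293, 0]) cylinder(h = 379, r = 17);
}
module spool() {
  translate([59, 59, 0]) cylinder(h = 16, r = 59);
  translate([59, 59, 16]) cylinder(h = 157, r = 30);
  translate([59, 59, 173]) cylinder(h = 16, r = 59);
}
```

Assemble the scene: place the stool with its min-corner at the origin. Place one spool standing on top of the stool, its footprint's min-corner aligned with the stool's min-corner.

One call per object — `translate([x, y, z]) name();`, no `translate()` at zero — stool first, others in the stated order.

stool();
translate([0, 0, 414]) spool();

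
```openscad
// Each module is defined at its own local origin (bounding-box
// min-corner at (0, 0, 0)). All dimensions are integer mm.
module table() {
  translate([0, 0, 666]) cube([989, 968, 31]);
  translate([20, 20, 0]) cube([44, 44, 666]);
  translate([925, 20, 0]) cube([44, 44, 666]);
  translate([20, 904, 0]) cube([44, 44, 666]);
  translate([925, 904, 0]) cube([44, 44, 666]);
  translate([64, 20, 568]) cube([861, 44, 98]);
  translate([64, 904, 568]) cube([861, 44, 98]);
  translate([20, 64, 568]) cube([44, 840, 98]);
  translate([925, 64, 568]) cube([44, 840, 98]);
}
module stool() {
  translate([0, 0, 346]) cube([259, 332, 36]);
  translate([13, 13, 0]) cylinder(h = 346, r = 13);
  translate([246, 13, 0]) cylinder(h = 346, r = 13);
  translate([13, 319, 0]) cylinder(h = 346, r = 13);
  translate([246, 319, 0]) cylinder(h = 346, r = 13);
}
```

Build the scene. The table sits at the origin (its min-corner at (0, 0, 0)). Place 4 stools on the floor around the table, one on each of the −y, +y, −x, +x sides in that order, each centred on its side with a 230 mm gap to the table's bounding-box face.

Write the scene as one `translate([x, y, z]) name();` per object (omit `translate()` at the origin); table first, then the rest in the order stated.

table();
translate([365, -562, 0]) stool();
translate([365, 1198, 0]) stool();
translate([-489, 318, 0]) stool();
translate([1219, 318, 0]) stool();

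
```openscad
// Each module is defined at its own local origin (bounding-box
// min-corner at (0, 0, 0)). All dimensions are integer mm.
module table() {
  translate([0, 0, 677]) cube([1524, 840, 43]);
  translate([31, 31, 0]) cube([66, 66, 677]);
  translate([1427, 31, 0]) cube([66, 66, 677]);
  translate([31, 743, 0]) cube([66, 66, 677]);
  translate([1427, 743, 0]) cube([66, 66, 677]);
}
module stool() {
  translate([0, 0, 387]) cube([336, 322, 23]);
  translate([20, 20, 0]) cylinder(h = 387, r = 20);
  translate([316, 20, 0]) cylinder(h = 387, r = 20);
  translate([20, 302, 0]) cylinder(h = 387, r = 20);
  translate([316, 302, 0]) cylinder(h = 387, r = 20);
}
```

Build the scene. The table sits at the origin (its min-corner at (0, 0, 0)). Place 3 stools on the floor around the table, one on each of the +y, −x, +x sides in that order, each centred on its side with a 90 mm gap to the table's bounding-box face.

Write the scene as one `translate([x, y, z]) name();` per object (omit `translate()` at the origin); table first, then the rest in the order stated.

table();
translate([594, 930, 0]) stool();
translate([-426, 259, 0]) stool();
translate([1614, 259, 0]) stool();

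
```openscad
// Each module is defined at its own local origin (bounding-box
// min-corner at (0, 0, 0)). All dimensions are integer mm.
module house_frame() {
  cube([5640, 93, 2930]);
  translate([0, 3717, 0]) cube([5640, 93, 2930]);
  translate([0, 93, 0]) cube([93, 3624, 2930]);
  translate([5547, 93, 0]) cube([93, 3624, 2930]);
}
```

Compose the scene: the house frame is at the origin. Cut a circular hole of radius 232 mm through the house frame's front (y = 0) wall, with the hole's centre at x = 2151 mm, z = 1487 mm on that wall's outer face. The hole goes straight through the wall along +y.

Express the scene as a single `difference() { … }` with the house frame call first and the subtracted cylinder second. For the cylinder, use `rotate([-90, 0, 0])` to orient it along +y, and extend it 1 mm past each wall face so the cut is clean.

difference() {
  house_frame();
  translate([2151, -1, 1487]) rotate([-90, 0, 0]) cylinder(h = 95, r = 232);
}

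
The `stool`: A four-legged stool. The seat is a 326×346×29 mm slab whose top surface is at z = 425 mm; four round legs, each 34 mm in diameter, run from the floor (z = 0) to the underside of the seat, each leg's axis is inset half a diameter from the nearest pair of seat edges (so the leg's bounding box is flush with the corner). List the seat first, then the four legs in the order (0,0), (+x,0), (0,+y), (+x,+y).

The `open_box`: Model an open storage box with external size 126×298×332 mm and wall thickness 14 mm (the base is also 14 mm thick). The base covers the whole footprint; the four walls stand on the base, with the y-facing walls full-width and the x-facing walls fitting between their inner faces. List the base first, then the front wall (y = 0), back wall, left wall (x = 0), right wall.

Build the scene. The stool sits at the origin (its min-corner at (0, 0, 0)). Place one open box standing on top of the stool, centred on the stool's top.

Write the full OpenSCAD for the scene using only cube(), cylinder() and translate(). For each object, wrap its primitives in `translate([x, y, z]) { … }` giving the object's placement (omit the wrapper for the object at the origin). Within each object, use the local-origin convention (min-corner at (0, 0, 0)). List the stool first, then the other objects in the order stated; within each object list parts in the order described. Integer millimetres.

translate([0, 0, 396]) cube([326, 346, 29]);
translate([17, 17, 0]) cylinder(h = 396, r = 17);
translate([309, 17, 0]) cylinder(h = 396, r = 17);
translate([17, 329, 0]) cylinder(h = 396, r = 17);
translate([309, 329, 0]) cylinder(h = 396, r = 17);
translate([100, 24, 425]) {
  cube([126, 298, 14]);
  translate([0, 0, 14]) cube([126, 14, 318]);
  translate([0, 284, 14]) cube([126, 14, 318]);
  translate([0, 14, 14]) cube([14, 270, 318]);
  translate([112, 14, 14]) cube([14, 270, 318]);
}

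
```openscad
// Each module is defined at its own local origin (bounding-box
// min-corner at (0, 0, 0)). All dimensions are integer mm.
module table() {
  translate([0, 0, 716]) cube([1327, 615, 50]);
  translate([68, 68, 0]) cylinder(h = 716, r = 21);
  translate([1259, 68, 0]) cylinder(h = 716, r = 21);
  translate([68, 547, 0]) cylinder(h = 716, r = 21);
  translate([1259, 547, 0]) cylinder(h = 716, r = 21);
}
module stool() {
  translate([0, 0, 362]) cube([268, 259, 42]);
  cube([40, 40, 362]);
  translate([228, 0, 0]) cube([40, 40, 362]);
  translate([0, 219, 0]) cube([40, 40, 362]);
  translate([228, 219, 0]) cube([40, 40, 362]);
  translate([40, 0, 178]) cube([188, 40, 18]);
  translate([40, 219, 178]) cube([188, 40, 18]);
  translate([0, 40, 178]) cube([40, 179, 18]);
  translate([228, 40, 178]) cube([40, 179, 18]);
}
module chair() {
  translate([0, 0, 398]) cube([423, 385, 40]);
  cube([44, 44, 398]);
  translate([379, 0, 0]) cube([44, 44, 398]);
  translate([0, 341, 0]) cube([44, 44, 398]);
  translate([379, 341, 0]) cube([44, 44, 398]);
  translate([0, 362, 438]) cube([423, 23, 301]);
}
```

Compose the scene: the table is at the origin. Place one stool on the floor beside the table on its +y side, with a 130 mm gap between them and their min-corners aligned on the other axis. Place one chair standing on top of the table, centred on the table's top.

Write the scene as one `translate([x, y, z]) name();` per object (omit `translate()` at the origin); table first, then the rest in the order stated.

table();
translate([0, 745, 0]) stool();
translate([452, 115, 766]) chair();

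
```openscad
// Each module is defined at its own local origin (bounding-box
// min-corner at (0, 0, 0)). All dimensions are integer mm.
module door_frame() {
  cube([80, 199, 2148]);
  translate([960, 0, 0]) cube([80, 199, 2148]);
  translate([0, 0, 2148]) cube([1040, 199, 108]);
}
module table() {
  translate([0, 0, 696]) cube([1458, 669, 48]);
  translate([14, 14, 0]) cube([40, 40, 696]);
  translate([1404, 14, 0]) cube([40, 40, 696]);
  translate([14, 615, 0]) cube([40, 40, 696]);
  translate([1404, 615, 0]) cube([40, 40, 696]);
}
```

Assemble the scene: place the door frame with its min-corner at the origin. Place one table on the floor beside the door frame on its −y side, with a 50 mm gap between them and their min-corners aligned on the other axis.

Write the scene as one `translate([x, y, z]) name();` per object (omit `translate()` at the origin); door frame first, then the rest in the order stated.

door_frame();
translate([0, -719, 0]) table();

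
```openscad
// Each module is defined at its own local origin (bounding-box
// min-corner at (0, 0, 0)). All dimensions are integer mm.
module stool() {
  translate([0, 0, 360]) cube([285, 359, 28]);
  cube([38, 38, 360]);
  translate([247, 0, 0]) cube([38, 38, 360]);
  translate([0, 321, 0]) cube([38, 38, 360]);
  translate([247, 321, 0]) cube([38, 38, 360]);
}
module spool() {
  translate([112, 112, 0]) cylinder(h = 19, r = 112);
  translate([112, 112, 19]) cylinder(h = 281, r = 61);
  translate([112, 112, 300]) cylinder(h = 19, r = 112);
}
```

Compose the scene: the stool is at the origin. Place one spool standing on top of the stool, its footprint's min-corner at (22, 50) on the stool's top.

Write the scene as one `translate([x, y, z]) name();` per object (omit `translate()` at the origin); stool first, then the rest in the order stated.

stool();
translate([22, 50, 388]) spool();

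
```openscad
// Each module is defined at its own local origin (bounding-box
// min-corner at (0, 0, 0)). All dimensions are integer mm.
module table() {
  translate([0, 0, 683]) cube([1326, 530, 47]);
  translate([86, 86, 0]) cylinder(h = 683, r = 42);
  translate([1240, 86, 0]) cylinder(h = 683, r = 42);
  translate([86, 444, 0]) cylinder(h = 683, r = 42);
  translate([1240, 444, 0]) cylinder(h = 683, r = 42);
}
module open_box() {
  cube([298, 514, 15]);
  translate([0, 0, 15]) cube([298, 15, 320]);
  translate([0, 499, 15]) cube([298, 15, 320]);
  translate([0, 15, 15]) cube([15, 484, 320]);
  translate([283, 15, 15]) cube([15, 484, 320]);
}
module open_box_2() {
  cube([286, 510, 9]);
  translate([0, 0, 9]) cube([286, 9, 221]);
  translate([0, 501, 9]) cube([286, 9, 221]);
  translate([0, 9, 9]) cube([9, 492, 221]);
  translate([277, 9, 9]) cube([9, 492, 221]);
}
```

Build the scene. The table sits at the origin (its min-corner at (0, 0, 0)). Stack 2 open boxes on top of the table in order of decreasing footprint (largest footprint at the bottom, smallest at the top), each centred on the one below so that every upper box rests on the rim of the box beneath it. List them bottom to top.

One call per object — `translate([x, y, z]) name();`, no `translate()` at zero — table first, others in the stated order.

table();
translate([514, 8, 730]) open_box();
translate([520, 10, 1065]) open_box_2();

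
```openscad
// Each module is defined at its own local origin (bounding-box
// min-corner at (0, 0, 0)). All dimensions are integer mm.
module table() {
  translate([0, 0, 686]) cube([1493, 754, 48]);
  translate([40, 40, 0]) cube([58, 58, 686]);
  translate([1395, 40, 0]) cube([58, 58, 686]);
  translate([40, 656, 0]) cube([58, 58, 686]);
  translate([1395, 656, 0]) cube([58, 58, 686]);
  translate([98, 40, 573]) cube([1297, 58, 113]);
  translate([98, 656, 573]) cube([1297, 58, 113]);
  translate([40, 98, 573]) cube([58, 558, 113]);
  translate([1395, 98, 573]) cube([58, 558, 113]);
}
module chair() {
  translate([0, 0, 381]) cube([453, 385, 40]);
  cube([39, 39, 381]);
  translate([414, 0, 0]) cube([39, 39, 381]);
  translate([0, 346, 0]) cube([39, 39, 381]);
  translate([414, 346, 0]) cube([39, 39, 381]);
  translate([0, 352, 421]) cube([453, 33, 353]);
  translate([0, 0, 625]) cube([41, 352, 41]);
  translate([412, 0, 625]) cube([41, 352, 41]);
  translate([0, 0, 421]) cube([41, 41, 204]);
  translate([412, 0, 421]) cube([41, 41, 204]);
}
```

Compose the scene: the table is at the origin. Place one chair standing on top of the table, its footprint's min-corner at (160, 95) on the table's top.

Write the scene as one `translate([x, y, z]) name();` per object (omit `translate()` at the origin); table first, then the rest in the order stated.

table();
translate([160, 95, 734]) chair();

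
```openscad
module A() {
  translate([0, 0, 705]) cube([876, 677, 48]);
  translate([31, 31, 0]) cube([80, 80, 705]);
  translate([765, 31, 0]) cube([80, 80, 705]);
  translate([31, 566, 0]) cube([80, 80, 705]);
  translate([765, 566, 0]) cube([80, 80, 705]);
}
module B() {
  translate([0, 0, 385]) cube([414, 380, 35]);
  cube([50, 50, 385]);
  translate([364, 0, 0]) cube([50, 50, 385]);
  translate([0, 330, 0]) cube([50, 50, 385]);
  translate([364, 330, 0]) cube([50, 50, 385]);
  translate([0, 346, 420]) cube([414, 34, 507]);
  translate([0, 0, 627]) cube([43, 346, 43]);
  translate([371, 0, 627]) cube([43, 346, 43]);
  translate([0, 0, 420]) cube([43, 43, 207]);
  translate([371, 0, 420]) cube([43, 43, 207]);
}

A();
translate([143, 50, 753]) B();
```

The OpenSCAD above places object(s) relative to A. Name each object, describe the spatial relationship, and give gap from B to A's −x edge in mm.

The chair's min-x is at 143; the table's min-x is 0; gap = 143 mm.

A is a table. B is a chair. The chair is on top of the table. The gap from the chair to the table's −x edge is 143 mm.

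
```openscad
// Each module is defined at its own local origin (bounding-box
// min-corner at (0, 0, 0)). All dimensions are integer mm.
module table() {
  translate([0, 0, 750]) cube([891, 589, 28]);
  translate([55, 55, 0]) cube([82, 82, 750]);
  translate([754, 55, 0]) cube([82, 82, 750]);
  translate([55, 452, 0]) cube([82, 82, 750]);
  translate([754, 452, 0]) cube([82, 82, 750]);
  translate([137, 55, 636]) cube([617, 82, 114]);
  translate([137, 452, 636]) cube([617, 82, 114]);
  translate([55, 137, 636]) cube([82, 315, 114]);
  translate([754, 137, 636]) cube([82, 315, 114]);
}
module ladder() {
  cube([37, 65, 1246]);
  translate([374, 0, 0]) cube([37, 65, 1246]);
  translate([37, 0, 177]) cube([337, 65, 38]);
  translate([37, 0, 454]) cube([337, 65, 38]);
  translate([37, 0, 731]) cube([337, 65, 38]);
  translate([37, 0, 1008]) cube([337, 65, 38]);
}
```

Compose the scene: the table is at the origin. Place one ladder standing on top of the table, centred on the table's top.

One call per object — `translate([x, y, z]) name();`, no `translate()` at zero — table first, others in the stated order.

table();
translate([240, 262, 778]) ladder();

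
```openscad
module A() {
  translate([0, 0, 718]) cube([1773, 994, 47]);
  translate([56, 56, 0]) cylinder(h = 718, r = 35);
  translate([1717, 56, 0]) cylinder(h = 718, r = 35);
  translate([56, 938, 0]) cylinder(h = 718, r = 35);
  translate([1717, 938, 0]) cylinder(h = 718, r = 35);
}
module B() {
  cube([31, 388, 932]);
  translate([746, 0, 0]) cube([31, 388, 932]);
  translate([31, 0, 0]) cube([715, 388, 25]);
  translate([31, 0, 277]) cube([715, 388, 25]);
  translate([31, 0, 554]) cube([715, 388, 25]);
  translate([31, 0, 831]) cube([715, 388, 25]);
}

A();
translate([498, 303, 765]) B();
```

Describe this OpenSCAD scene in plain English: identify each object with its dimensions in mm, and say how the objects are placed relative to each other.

A is a table with a 1773×994 mm rectangular top, 47 mm thick, top surface at z = 765 mm, supported by four round legs of 70 mm diameter, each leg's bounding box inset 21 mm from the nearest pair of top edges, running from the floor.

B is an open bookshelf. Two side panels, each 31 mm thick, 388 mm deep and 932 mm tall, stand 777 mm apart (outside-to-outside). Between them sit 4 shelves, each 25 mm thick and 388 mm deep, spanning the full gap between the sides. The bottom shelf rests on the floor (its underside at z = 0) and the clear gap between one shelf's top and the next shelf's underside is 252 mm.

The bookshelf is on top of the table, centred.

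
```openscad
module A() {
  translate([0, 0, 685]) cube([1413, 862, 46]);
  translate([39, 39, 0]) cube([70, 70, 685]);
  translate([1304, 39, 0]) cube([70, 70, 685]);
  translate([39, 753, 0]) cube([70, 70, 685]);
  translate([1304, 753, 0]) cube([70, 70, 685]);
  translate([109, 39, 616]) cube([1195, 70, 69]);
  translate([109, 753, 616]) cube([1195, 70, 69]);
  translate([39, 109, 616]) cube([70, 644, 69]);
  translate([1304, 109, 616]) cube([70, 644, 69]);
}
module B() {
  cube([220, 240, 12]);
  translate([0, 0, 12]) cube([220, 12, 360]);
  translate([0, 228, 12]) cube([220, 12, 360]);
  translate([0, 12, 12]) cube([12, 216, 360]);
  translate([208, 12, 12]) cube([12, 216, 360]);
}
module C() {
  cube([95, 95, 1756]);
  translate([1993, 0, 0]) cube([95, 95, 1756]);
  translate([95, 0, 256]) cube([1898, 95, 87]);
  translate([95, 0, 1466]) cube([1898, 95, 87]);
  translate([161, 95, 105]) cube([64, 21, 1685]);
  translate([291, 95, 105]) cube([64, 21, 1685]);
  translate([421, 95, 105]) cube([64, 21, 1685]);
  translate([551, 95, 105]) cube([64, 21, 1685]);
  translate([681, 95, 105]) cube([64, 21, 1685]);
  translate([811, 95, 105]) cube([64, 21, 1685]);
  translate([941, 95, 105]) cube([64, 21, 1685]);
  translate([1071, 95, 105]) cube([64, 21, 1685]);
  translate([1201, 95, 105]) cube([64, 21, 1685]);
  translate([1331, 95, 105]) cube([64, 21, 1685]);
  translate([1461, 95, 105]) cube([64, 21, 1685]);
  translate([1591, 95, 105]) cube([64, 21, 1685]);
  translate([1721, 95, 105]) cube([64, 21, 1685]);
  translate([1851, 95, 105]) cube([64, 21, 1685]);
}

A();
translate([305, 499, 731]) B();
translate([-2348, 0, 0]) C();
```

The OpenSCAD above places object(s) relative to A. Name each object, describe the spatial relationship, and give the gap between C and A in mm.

A is a table. B is an open box. C is a fence section. The open box is on top of the table. The fence section is on the floor beside the table on its −x side. The gap between the fence section and the table is 260 mm.

The fence section's nearest face is 260 mm from the table's −x face.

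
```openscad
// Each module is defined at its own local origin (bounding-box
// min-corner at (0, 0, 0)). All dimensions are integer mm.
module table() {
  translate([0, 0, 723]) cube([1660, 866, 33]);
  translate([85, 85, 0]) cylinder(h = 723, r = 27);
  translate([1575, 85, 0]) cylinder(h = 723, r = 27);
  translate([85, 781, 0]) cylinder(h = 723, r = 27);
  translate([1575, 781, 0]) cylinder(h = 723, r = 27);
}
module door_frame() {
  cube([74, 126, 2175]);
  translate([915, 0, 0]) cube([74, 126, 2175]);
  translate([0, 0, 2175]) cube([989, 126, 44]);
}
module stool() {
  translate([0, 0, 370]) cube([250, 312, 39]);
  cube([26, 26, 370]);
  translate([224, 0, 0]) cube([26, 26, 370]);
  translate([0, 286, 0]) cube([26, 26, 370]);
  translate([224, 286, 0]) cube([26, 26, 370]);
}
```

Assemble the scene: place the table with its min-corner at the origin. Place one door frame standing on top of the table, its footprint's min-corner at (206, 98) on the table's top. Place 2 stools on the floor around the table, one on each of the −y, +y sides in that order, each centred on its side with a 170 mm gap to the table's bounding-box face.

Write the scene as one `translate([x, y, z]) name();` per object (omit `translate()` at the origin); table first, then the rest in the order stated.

table();
translate([206, 98, 756]) door_frame();
translate([705, -482, 0]) stool();
translate([705, 1036, 0]) stool();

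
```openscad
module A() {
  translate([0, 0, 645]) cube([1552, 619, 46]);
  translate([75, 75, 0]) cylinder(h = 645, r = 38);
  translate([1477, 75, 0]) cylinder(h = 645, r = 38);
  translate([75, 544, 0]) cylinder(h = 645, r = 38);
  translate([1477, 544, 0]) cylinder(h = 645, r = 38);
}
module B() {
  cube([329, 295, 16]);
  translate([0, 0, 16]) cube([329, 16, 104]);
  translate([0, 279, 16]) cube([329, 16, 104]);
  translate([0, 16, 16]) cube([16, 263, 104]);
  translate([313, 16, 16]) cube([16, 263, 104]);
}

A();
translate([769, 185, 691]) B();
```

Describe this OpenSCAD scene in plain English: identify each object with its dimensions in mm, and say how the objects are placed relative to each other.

A is a rectangular dining table. The top is 1552×619×46 mm with its upper surface at z = 691 mm. It stands on four round legs of 76 mm diameter, each leg's bounding box inset 37 mm from the nearest pair of top edges, running from the floor to the underside of the top.

B is an open storage box with external size 329×295×120 mm and wall thickness 16 mm (the base is also 16 mm thick). The base covers the whole footprint; the four walls stand on the base, with the y-facing walls full-width and the x-facing walls fitting between their inner faces.

The open box is on top of the table.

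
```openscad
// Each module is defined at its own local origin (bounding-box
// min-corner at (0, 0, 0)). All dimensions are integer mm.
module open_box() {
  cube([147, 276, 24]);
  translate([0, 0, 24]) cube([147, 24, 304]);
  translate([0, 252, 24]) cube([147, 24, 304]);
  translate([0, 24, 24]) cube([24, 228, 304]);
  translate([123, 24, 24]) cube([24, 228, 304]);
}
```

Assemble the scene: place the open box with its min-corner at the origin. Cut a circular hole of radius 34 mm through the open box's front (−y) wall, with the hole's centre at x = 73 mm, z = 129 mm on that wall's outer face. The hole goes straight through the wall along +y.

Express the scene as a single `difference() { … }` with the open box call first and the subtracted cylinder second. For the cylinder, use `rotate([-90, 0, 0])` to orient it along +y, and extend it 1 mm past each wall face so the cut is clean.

difference() {
  open_box();
  translate([73, -1, 129]) rotate([-90, 0, 0]) cylinder(h = 26, r = 34);
}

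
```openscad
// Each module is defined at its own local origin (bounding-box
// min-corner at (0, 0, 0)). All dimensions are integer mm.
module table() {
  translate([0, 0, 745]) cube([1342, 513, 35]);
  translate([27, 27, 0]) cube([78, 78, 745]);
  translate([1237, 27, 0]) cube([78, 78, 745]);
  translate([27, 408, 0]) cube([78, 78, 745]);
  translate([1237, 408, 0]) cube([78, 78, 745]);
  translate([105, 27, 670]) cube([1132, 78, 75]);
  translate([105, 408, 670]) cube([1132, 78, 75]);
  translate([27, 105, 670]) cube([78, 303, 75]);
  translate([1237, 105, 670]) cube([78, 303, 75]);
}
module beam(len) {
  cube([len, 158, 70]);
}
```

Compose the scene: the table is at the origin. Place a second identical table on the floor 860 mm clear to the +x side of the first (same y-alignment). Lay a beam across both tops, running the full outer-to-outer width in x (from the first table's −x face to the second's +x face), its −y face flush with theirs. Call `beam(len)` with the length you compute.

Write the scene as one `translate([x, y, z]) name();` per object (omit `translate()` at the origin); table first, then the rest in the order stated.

table();
translate([2202, 0, 0]) table();
translate([0, 0, 780]) beam(3544);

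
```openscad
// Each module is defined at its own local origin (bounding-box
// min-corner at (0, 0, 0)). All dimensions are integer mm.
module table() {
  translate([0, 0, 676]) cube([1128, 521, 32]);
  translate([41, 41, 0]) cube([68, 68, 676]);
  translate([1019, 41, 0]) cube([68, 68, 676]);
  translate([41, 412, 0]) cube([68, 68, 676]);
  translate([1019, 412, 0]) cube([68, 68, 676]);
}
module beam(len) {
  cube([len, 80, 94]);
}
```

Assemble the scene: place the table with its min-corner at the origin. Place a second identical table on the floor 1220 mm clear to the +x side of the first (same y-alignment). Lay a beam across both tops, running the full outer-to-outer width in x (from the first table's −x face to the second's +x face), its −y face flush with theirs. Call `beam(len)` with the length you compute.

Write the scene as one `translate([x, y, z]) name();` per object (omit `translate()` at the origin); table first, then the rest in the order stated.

table();
translate([2348, 0, 0]) table();
translate([0, 0, 708]) beam(3476);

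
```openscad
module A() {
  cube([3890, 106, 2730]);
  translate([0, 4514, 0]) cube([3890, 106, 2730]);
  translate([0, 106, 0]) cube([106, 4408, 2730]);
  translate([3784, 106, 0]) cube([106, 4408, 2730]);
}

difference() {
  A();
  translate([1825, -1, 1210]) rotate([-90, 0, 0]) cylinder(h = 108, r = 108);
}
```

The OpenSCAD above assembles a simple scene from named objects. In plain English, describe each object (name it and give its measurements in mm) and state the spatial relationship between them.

A is a box-shaped house frame (walls only): outside footprint 3890×4620 mm, wall height 2730 mm, wall thickness 106 mm. The two y-facing walls run the full x-width; the two x-facing walls fit between the inner faces of the y-facing walls.

The house frame has a circular hole of radius 108 mm through its front wall, centred at (x = 1825, z = 1210).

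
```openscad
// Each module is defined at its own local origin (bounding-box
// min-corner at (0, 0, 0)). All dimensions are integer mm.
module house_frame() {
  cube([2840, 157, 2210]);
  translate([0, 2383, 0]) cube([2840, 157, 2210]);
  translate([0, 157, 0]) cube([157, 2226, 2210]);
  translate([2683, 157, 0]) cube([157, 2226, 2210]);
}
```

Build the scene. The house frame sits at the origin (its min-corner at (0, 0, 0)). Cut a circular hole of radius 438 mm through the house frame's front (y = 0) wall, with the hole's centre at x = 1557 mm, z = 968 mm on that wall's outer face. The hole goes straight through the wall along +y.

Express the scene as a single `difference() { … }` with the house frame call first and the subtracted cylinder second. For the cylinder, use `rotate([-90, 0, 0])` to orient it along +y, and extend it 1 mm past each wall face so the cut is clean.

difference() {
  house_frame();
  translate([1557, -1, 968]) rotate([-90, 0, 0]) cylinder(h = 159, r = 438);
}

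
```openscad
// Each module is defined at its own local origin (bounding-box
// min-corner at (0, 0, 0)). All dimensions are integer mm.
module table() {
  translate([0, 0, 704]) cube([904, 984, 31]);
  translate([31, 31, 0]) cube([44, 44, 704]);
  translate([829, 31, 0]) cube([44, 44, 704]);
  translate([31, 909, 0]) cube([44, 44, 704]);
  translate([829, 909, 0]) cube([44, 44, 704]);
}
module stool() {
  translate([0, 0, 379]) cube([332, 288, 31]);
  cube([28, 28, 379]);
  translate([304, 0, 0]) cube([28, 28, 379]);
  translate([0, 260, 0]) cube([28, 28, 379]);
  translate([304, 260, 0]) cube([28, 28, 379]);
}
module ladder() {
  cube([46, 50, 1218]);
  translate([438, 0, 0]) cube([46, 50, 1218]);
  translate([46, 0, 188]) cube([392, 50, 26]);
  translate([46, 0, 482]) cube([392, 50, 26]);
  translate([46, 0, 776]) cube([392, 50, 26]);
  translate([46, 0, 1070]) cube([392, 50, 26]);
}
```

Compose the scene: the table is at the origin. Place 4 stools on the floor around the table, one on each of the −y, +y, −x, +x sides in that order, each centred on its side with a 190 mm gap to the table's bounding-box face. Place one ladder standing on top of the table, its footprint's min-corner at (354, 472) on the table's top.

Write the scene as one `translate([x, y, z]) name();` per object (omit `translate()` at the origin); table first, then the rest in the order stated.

table();
translate([286, -478, 0]) stool();
translate([286, 1174, 0]) stool();
translate([-522, 348, 0]) stool();
translate([1094, 348, 0]) stool();
translate([354, 472, 735]) ladder();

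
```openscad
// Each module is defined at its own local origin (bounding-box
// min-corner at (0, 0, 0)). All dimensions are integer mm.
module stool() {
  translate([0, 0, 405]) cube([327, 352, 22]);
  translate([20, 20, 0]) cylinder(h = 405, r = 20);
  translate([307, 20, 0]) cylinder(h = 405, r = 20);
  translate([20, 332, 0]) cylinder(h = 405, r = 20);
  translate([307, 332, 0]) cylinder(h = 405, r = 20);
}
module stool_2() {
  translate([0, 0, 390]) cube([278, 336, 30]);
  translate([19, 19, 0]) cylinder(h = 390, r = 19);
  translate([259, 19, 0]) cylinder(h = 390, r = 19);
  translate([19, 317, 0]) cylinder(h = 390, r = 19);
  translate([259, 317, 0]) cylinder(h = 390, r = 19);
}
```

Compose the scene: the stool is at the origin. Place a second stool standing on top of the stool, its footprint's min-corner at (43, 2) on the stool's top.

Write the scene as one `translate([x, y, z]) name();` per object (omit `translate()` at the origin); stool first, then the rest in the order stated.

stool();
translate([43, 2, 427]) stool_2();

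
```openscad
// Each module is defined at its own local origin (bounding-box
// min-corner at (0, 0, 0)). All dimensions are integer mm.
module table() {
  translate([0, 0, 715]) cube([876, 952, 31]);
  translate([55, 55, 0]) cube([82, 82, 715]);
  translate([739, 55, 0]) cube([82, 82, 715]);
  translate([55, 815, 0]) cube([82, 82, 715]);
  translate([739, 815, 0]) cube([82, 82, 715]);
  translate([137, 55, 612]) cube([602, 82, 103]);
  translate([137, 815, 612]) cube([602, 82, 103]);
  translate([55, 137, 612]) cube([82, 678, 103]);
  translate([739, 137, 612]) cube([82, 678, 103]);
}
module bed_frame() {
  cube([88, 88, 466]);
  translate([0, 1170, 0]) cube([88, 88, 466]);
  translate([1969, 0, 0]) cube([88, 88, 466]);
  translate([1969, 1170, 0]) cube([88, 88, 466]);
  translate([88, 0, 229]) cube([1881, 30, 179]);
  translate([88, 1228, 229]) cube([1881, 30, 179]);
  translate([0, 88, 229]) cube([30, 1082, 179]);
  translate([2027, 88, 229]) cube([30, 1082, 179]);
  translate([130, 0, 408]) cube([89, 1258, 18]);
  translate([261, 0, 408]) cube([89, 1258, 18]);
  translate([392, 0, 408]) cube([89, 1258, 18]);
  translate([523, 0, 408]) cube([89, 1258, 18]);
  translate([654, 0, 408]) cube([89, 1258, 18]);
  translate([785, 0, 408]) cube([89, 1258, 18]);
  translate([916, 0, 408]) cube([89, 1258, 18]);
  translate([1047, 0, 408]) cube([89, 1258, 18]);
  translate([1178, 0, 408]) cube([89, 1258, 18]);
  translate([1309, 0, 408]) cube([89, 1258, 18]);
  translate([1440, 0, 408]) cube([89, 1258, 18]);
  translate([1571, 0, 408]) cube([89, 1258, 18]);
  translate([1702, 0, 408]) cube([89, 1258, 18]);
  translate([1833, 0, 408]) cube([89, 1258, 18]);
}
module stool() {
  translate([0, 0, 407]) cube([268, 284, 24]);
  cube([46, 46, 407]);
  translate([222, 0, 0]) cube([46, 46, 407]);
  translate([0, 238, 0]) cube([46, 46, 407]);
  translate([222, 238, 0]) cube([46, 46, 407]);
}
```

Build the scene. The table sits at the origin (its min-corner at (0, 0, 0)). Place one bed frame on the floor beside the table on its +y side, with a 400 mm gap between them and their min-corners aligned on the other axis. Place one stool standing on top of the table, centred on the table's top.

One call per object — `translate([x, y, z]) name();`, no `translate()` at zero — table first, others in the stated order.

table();
translate([0, 1352, 0]) bed_frame();
translate([304, 334, 746]) stool();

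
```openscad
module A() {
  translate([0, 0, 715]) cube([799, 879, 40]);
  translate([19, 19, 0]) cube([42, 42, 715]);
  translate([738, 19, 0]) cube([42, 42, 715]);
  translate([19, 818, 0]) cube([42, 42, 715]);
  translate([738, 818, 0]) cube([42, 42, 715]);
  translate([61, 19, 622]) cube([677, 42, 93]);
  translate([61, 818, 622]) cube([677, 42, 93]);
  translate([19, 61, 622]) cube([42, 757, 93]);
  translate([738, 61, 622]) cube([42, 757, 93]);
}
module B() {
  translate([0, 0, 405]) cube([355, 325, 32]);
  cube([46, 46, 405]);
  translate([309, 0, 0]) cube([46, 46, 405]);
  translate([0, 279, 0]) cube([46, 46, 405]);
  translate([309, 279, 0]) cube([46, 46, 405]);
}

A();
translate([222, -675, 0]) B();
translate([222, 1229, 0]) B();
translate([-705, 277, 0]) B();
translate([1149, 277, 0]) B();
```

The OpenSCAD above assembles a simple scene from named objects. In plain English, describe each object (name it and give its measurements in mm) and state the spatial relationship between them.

A is a table with a 799×879 mm rectangular top, 40 mm thick, top surface at z = 755 mm, supported by four 42×42 mm square legs, each inset 19 mm from the nearest pair of top edges, running from the floor. Four apron rails, 42 mm thick and 93 mm tall, run between adjacent legs with their top edges flush with the underside of the top and their outer faces flush with the legs' outer faces.

B is a four-legged stool. The seat is 355×325 mm, 32 mm thick, top at z = 437 mm. It stands on four square legs, each 46×46 mm in cross-section, from z = 0 to the seat underside, each flush with a corner of the seat.

Four stools sit around the table at the −y, +y, −x, +x sides.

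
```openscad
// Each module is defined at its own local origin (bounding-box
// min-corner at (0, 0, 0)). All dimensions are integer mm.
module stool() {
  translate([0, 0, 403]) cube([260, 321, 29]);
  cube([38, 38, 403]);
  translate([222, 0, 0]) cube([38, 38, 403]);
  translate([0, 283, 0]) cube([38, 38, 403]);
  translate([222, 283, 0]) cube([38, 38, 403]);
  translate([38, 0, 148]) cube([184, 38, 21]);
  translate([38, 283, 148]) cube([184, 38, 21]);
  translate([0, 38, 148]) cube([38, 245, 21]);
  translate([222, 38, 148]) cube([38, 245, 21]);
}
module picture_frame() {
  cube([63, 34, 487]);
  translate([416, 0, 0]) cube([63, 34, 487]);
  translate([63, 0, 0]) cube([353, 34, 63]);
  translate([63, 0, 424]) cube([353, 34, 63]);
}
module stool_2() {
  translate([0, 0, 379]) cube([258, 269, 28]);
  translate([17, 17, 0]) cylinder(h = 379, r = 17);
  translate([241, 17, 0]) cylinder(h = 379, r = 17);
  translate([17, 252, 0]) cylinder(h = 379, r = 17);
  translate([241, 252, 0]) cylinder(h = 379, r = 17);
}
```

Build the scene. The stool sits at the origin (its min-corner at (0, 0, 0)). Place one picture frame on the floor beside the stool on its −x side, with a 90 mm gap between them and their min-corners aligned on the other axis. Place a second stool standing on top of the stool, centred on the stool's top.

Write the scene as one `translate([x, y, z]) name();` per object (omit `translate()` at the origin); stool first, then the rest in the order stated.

stool();
translate([-569, 0, 0]) picture_frame();
translate([1, 26, 432]) stool_2();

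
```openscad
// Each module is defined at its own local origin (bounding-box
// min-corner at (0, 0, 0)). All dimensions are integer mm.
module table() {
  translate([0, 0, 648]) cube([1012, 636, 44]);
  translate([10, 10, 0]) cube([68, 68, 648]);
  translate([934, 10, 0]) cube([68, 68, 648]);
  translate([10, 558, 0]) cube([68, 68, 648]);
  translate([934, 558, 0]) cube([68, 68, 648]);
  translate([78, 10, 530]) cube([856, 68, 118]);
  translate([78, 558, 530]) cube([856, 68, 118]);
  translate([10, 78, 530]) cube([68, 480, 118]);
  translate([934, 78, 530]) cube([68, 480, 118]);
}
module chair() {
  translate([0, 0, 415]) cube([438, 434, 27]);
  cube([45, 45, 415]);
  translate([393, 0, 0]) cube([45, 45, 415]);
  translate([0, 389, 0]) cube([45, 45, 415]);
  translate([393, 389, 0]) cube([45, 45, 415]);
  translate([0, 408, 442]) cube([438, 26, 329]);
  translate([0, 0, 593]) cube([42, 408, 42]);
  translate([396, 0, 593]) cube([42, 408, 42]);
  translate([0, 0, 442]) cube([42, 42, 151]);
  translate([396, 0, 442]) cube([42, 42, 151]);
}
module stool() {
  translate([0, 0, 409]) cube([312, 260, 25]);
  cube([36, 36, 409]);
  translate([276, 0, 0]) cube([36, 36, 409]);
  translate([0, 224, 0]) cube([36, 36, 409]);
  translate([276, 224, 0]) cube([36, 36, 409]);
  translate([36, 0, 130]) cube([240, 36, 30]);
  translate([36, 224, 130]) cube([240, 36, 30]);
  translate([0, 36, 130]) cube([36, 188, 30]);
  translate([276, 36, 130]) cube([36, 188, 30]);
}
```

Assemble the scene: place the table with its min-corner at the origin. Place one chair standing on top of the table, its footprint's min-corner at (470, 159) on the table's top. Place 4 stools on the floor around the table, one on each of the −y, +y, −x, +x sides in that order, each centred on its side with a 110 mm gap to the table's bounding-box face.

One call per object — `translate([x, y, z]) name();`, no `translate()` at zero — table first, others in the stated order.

table();
translate([470, 159, 692]) chair();
translate([350, -370, 0]) stool();
translate([350, 746, 0]) stool();
translate([-422, 188, 0]) stool();
translate([1122, 188, 0]) stool();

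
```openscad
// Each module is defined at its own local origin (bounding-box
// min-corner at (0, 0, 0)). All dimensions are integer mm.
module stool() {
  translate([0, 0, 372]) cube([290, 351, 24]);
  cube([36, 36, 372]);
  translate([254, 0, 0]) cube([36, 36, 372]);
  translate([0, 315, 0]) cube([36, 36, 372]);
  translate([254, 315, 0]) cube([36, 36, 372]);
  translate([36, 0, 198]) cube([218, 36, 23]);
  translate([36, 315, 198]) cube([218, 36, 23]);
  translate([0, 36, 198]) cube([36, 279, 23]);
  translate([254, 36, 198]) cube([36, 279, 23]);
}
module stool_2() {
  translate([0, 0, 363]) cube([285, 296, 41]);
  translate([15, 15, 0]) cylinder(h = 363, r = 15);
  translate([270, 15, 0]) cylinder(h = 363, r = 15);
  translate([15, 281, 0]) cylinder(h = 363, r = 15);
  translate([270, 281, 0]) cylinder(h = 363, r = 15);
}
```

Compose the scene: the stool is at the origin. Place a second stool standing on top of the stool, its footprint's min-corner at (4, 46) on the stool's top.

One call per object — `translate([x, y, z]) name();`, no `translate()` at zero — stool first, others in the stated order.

stool();
translate([4, 46, 396]) stool_2();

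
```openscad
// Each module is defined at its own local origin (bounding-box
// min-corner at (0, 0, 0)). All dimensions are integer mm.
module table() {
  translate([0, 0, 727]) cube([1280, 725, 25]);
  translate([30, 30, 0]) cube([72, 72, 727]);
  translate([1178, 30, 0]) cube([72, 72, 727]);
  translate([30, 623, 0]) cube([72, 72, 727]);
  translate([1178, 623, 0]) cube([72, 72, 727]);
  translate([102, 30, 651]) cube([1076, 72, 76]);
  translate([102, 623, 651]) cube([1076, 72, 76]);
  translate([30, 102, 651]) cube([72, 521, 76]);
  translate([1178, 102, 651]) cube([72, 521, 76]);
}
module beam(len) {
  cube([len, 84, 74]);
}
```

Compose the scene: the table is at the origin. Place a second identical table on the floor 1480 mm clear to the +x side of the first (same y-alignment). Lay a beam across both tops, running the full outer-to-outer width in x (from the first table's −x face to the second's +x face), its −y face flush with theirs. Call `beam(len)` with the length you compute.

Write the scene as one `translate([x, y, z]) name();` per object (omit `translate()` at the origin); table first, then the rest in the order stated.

table();
translate([2760, 0, 0]) table();
translate([0, 0, 752]) beam(4040);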